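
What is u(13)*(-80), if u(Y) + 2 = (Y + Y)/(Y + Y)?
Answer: 80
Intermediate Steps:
u(Y) = -1 (u(Y) = -2 + (Y + Y)/(Y + Y) = -2 + (2*Y)/((2*Y)) = -2 + (2*Y)*(1/(2*Y)) = -2 + 1 = -1)
u(13)*(-80) = -1*(-80) = 80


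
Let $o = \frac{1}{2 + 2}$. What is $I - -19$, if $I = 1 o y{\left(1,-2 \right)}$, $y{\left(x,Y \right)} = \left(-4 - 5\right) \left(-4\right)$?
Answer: $28$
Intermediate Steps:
$y{\left(x,Y \right)} = 36$ ($y{\left(x,Y \right)} = \left(-9\right) \left(-4\right) = 36$)
$o = \frac{1}{4} \approx 0.25$
$I = 9$ ($I = 1 \cdot \frac{1}{4} \cdot 36 = \frac{1}{4} \cdot 36 = 9$)
$I - -19 = 9 - -19 = 9 + \left(-5 + 24\right) = 9 + 19 = 28$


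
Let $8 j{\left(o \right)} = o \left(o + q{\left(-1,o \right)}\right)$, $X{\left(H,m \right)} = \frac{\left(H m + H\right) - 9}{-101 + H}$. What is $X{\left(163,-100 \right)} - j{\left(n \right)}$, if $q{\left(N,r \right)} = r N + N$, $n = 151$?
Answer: $- \frac{59903}{248} \approx -241.54$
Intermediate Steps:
$X{\left(H,m \right)} = \frac{-9 + H + H m}{-101 + H}$ ($X{\left(H,m \right)} = \frac{\left(H + H m\right) - 9}{-101 + H} = \frac{-9 + H + H m}{-101 + H}$)
$q{\left(N,r \right)} = N + N r$ ($q{\left(N,r \right)} = N r + N = N + N r$)
$j{\left(o \right)} = - \frac{o}{8}$ ($j{\left(o \right)} = \frac{o \left(o - \left(1 + o\right)\right)}{8} = \frac{o \left(-1\right)}{8} = \frac{\left(-1\right) o}{8} = - \frac{o}{8}$)
$X{\left(163,-100 \right)} - j{\left(n \right)} = \frac{-9 + 163 + 163 \left(-100\right)}{-101 + 163} - \left(- \frac{1}{8}\right) 151 = \frac{-9 + 163 - 16300}{62} - - \frac{151}{8} = \frac{1}{62} \left(-16146\right) + \frac{151}{8} = - \frac{8073}{31} + \frac{151}{8} = - \frac{59903}{248}$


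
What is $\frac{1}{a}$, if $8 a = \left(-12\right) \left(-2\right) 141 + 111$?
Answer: $\frac{8}{3495} \approx 0.002289$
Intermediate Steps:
$a = \frac{3495}{8}$ ($a = \frac{\left(-12\right) \left(-2\right) 141 + 111}{8} = \frac{24 \cdot 141 + 111}{8} = \frac{3384 + 111}{8} = \frac{1}{8} \cdot 3495 = \frac{3495}{8} \approx 436.88$)
$\frac{1}{a} = \frac{1}{\frac{3495}{8}} = \frac{8}{3495}$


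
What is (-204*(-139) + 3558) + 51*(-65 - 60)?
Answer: 25539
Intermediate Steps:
(-204*(-139) + 3558) + 51*(-65 - 60) = (28356 + 3558) + 51*(-125) = 31914 - 6375 = 25539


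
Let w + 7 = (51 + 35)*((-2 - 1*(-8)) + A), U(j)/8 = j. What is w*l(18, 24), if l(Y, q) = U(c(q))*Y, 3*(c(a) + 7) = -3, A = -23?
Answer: 1692288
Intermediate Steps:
c(a) = -8 (c(a) = -7 + (⅓)*(-3) = -7 - 1 = -8)
U(j) = 8*j
w = -1469 (w = -7 + (51 + 35)*((-2 - 1*(-8)) - 23) = -7 + 86*((-2 + 8) - 23) = -7 + 86*(6 - 23) = -7 + 86*(-17) = -7 - 1462 = -1469)
l(Y, q) = -64*Y (l(Y, q) = (8*(-8))*Y = -64*Y)
w*l(18, 24) = -(-94016)*18 = -1469*(-1152) = 1692288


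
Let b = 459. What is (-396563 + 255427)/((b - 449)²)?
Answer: -35284/25 ≈ -1411.4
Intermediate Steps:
(-396563 + 255427)/((b - 449)²) = (-396563 + 255427)/((459 - 449)²) = -141136/(10²) = -141136/100 = -141136*1/100 = -35284/25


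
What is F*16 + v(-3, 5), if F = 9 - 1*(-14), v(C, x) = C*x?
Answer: 353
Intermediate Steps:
F = 23 (F = 9 + 14 = 23)
F*16 + v(-3, 5) = 23*16 - 3*5 = 368 - 15 = 353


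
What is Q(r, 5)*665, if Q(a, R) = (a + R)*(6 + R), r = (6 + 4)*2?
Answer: 182875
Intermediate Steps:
r = 20 (r = 10*2 = 20)
Q(a, R) = (6 + R)*(R + a) (Q(a, R) = (R + a)*(6 + R) = (6 + R)*(R + a))
Q(r, 5)*665 = (5² + 6*5 + 6*20 + 5*20)*665 = (25 + 30 + 120 + 100)*665 = 275*665 = 182875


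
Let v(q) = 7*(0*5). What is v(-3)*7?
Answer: 0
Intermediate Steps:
v(q) = 0 (v(q) = 7*0 = 0)
v(-3)*7 = 0*7 = 0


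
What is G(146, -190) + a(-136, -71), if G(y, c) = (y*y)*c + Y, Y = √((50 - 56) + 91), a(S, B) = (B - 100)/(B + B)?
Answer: -575105509/142 + √85 ≈ -4.0500e+6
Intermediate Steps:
a(S, B) = (-100 + B)/(2*B) (a(S, B) = (-100 + B)/((2*B)) = (-100 + B)*(1/(2*B)) = (-100 + B)/(2*B))
Y = √85 (Y = √(-6 + 91) = √85 ≈ 9.2195)
G(y, c) = √85 + c*y² (G(y, c) = (y*y)*c + √85 = y²*c + √85 = c*y² + √85 = √85 + c*y²)
G(146, -190) + a(-136, -71) = (√85 - 190*146²) + (½)*(-100 - 71)/(-71) = (√85 - 190*21316) + (½)*(-1/71)*(-171) = (√85 - 4050040) + 171/142 = (-4050040 + √85) + 171/142 = -575105509/142 + √85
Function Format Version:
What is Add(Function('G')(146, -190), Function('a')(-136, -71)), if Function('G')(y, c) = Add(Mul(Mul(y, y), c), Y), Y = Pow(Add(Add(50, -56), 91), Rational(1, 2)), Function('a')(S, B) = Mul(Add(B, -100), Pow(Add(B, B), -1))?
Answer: Add(Rational(-575105509, 142), Pow(85, Rational(1, 2))) ≈ -4.0500e+6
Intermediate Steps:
Function('a')(S, B) = Mul(Rational(1, 2), Pow(B, -1), Add(-100, B)) (Function('a')(S, B) = Mul(Add(-100, B), Pow(Mul(2, B), -1)) = Mul(Add(-100, B), Mul(Rational(1, 2), Pow(B, -1))) = Mul(Rational(1, 2), Pow(B, -1), Add(-100, B)))
Y = Pow(85, Rational(1, 2)) (Y = Pow(Add(-6, 91), Rational(1, 2)) = Pow(85, Rational(1, 2)) ≈ 9.2195)
Function('G')(y, c) = Add(Pow(85, Rational(1, 2)), Mul(c, Pow(y, 2))) (Function('G')(y, c) = Add(Mul(Mul(y, y), c), Pow(85, Rational(1, 2))) = Add(Mul(Pow(y, 2), c), Pow(85, Rational(1, 2))) = Add(Mul(c, Pow(y, 2)), Pow(85, Rational(1, 2))) = Add(Pow(85, Rational(1, 2)), Mul(c, Pow(y, 2))))
Add(Function('G')(146, -190), Function('a')(-136, -71)) = Add(Add(Pow(85, Rational(1, 2)), Mul(-190, Pow(146, 2))), Mul(Rational(1, 2), Pow(-71, -1), Add(-100, -71))) = Add(Add(Pow(85, Rational(1, 2)), Mul(-190, 21316)), Mul(Rational(1, 2), Rational(-1, 71), -171)) = Add(Add(Pow(85, Rational(1, 2)), -4050040), Rational(171, 142)) = Add(Add(-4050040, Pow(85, Rational(1, 2))), Rational(171, 142)) = Add(Rational(-575105509, 142), Pow(85, Rational(1, 2)))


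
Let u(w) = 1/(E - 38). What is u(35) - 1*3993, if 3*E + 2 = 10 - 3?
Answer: -435240/109 ≈ -3993.0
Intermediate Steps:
E = 5/3 (E = -2/3 + (10 - 3)/3 = -2/3 + (1/3)*7 = -2/3 + 7/3 = 5/3 ≈ 1.6667)
u(w) = -3/109 (u(w) = 1/(5/3 - 38) = 1/(-109/3) = -3/109)
u(35) - 1*3993 = -3/109 - 1*3993 = -3/109 - 3993 = -435240/109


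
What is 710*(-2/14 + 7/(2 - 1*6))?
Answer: -18815/14 ≈ -1343.9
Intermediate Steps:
710*(-2/14 + 7/(2 - 1*6)) = 710*(-2*1/14 + 7/(2 - 6)) = 710*(-1/7 + 7/(-4)) = 710*(-1/7 + 7*(-1/4)) = 710*(-1/7 - 7/4) = 710*(-53/28) = -18815/14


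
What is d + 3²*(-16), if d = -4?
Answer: -148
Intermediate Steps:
d + 3²*(-16) = -4 + 3²*(-16) = -4 + 9*(-16) = -4 - 144 = -148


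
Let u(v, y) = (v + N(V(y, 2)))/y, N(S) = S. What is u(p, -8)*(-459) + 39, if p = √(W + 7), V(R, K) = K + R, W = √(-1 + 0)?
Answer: -1221/4 + 459*√(7 + I)/8 ≈ -153.07 + 10.815*I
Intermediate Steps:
W = I (W = √(-1) = I ≈ 1.0*I)
p = √(7 + I) (p = √(I + 7) = √(7 + I) ≈ 2.6525 + 0.1885*I)
u(v, y) = (2 + v + y)/y (u(v, y) = (v + (2 + y))/y = (2 + v + y)/y)
u(p, -8)*(-459) + 39 = ((2 + √(7 + I) - 8)/(-8))*(-459) + 39 = -(-6 + √(7 + I))/8*(-459) + 39 = (¾ - √(7 + I)/8)*(-459) + 39 = (-1377/4 + 459*√(7 + I)/8) + 39 = -1221/4 + 459*√(7 + I)/8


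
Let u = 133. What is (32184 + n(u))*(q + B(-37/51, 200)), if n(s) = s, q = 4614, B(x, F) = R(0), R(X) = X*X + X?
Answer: 149110638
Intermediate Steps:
R(X) = X + X² (R(X) = X² + X = X + X²)
B(x, F) = 0 (B(x, F) = 0*(1 + 0) = 0*1 = 0)
(32184 + n(u))*(q + B(-37/51, 200)) = (32184 + 133)*(4614 + 0) = 32317*4614 = 149110638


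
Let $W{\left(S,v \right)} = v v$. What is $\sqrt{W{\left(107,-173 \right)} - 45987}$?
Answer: $i \sqrt{16058} \approx 126.72 i$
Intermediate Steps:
$W{\left(S,v \right)} = v^{2}$
$\sqrt{W{\left(107,-173 \right)} - 45987} = \sqrt{\left(-173\right)^{2} - 45987} = \sqrt{29929 - 45987} = \sqrt{-16058} = i \sqrt{16058}$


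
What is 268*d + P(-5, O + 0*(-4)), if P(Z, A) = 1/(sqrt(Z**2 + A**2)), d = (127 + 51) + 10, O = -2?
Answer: 50384 + sqrt(29)/29 ≈ 50384.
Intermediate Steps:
d = 188 (d = 178 + 10 = 188)
P(Z, A) = 1/sqrt(A**2 + Z**2) (P(Z, A) = 1/(sqrt(A**2 + Z**2)) = 1/sqrt(A**2 + Z**2))
268*d + P(-5, O + 0*(-4)) = 268*188 + 1/sqrt((-2 + 0*(-4))**2 + (-5)**2) = 50384 + 1/sqrt((-2 + 0)**2 + 25) = 50384 + 1/sqrt((-2)**2 + 25) = 50384 + 1/sqrt(4 + 25) = 50384 + 1/sqrt(29) = 50384 + sqrt(29)/29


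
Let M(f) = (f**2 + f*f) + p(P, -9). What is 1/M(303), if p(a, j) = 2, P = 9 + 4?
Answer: 1/183620 ≈ 5.4460e-6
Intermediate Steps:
P = 13
M(f) = 2 + 2*f**2 (M(f) = (f**2 + f*f) + 2 = (f**2 + f**2) + 2 = 2*f**2 + 2 = 2 + 2*f**2)
1/M(303) = 1/(2 + 2*303**2) = 1/(2 + 2*91809) = 1/(2 + 183618) = 1/183620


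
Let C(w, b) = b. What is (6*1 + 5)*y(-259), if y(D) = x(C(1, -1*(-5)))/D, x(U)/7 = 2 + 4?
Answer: -66/37 ≈ -1.7838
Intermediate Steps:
x(U) = 42 (x(U) = 7*(2 + 4) = 7*6 = 42)
y(D) = 42/D
(6*1 + 5)*y(-259) = (6*1 + 5)*(42/(-259)) = (6 + 5)*(42*(-1/259)) = 11*(-6/37) = -66/37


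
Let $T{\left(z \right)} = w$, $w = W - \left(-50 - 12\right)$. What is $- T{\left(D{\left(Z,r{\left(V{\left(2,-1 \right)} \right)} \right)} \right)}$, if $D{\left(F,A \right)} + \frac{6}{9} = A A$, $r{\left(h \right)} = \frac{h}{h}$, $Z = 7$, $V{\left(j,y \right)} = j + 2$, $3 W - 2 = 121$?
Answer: $-103$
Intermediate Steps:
$W = 41$ ($W = \frac{2}{3} + \frac{1}{3} \cdot 121 = \frac{2}{3} + \frac{121}{3} = 41$)
$V{\left(j,y \right)} = 2 + j$
$r{\left(h \right)} = 1$
$D{\left(F,A \right)} = - \frac{2}{3} + A^{2}$ ($D{\left(F,A \right)} = - \frac{2}{3} + A A = - \frac{2}{3} + A^{2}$)
$w = 103$ ($w = 41 - \left(-50 - 12\right) = 41 - -62 = 41 + 62 = 103$)
$T{\left(z \right)} = 103$
$- T{\left(D{\left(Z,r{\left(V{\left(2,-1 \right)} \right)} \right)} \right)} = \left(-1\right) 103 = -103$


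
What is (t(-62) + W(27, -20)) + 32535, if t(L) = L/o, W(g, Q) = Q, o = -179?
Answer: 5820247/179 ≈ 32515.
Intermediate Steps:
t(L) = -L/179 (t(L) = L/(-179) = L*(-1/179) = -L/179)
(t(-62) + W(27, -20)) + 32535 = (-1/179*(-62) - 20) + 32535 = (62/179 - 20) + 32535 = -3518/179 + 32535 = 5820247/179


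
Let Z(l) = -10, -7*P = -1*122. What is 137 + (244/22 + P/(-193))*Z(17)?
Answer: 401157/14861 ≈ 26.994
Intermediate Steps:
P = 122/7 (P = -(-1)*122/7 = -1/7*(-122) = 122/7 ≈ 17.429)
137 + (244/22 + P/(-193))*Z(17) = 137 + (244/22 + (122/7)/(-193))*(-10) = 137 + (244*(1/22) + (122/7)*(-1/193))*(-10) = 137 + (122/11 - 122/1351)*(-10) = 137 + (163480/14861)*(-10) = 137 - 1634800/14861 = 401157/14861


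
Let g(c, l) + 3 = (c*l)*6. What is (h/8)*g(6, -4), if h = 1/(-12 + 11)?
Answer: 147/8 ≈ 18.375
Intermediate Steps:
g(c, l) = -3 + 6*c*l (g(c, l) = -3 + (c*l)*6 = -3 + 6*c*l)
h = -1 (h = 1/(-1) = -1)
(h/8)*g(6, -4) = (-1/8)*(-3 + 6*6*(-4)) = ((⅛)*(-1))*(-3 - 144) = -⅛*(-147) = 147/8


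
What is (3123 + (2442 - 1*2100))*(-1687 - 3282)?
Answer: -17217585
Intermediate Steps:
(3123 + (2442 - 1*2100))*(-1687 - 3282) = (3123 + (2442 - 2100))*(-4969) = (3123 + 342)*(-4969) = 3465*(-4969) = -17217585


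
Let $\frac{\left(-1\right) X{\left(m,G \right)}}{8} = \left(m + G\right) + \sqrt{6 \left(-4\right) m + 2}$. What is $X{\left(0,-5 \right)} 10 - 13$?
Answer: $387 - 80 \sqrt{2} \approx 273.86$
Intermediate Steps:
$X{\left(m,G \right)} = - 8 G - 8 m - 8 \sqrt{2 - 24 m}$ ($X{\left(m,G \right)} = - 8 \left(\left(m + G\right) + \sqrt{6 \left(-4\right) m + 2}\right) = - 8 \left(\left(G + m\right) + \sqrt{- 24 m + 2}\right) = - 8 \left(\left(G + m\right) + \sqrt{2 - 24 m}\right) = - 8 \left(G + m + \sqrt{2 - 24 m}\right) = - 8 G - 8 m - 8 \sqrt{2 - 24 m}$)
$X{\left(0,-5 \right)} 10 - 13 = \left(\left(-8\right) \left(-5\right) - 0 - 8 \sqrt{2 - 0}\right) 10 - 13 = \left(40 + 0 - 8 \sqrt{2 + 0}\right) 10 - 13 = \left(40 + 0 - 8 \sqrt{2}\right) 10 - 13 = \left(40 - 8 \sqrt{2}\right) 10 - 13 = \left(400 - 80 \sqrt{2}\right) - 13 = 387 - 80 \sqrt{2}$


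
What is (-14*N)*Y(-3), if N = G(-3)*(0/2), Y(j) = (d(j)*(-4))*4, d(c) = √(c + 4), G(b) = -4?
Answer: 0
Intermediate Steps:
d(c) = √(4 + c)
Y(j) = -16*√(4 + j) (Y(j) = (√(4 + j)*(-4))*4 = -4*√(4 + j)*4 = -16*√(4 + j))
N = 0 (N = -4*0/2 = -2*0 = -4*0 = 0)
(-14*N)*Y(-3) = (-14*0)*(-16*√(4 - 3)) = 0*(-16*√1) = 0*(-16*1) = 0*(-16) = 0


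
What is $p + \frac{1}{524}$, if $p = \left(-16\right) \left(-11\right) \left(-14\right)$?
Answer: $- \frac{1291135}{524} \approx -2464.0$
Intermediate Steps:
$p = -2464$ ($p = 176 \left(-14\right) = -2464$)
$p + \frac{1}{524} = -2464 + \frac{1}{524} = - \frac{1291135}{524}$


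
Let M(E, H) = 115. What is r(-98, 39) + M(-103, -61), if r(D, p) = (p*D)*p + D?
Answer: -149041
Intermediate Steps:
r(D, p) = D + D*p² (r(D, p) = (D*p)*p + D = D*p² + D = D + D*p²)
r(-98, 39) + M(-103, -61) = -98*(1 + 39²) + 115 = -98*(1 + 1521) + 115 = -98*1522 + 115 = -149156 + 115 = -149041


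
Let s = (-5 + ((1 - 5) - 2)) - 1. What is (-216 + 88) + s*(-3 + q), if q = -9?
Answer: 16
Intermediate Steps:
s = -12 (s = (-5 + (-4 - 2)) - 1 = (-5 - 6) - 1 = -11 - 1 = -12)
(-216 + 88) + s*(-3 + q) = (-216 + 88) - 12*(-3 - 9) = -128 - 12*(-12) = -128 + 144 = 16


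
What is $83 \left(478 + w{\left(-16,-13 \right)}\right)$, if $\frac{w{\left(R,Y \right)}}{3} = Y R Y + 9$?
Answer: $-631381$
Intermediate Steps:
$w{\left(R,Y \right)} = 27 + 3 R Y^{2}$ ($w{\left(R,Y \right)} = 3 \left(Y R Y + 9\right) = 3 \left(R Y Y + 9\right) = 3 \left(R Y^{2} + 9\right) = 3 \left(9 + R Y^{2}\right) = 27 + 3 R Y^{2}$)
$83 \left(478 + w{\left(-16,-13 \right)}\right) = 83 \left(478 + \left(27 + 3 \left(-16\right) \left(-13\right)^{2}\right)\right) = 83 \left(478 + \left(27 + 3 \left(-16\right) 169\right)\right) = 83 \left(478 + \left(27 - 8112\right)\right) = 83 \left(478 - 8085\right) = 83 \left(-7607\right) = -631381$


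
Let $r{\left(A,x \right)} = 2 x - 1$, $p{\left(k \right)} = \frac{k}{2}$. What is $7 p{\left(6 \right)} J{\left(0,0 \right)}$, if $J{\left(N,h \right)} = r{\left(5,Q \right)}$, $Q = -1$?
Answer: $-63$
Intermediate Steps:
$p{\left(k \right)} = \frac{k}{2}$ ($p{\left(k \right)} = k \frac{1}{2} = \frac{k}{2}$)
$r{\left(A,x \right)} = -1 + 2 x$
$J{\left(N,h \right)} = -3$ ($J{\left(N,h \right)} = -1 + 2 \left(-1\right) = -1 - 2 = -3$)
$7 p{\left(6 \right)} J{\left(0,0 \right)} = 7 \cdot \frac{1}{2} \cdot 6 \left(-3\right) = 7 \cdot 3 \left(-3\right) = 21 \left(-3\right) = -63$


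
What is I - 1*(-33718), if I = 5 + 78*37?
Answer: 36609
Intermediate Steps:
I = 2891 (I = 5 + 2886 = 2891)
I - 1*(-33718) = 2891 - 1*(-33718) = 2891 + 33718 = 36609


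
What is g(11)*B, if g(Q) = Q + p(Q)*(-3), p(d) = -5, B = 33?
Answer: 858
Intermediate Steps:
g(Q) = 15 + Q (g(Q) = Q - 5*(-3) = Q + 15 = 15 + Q)
g(11)*B = (15 + 11)*33 = 26*33 = 858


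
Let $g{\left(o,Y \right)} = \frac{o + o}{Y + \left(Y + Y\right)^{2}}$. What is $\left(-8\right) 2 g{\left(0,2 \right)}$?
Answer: $0$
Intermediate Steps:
$g{\left(o,Y \right)} = \frac{2 o}{Y + 4 Y^{2}}$ ($g{\left(o,Y \right)} = \frac{2 o}{Y + \left(2 Y\right)^{2}} = \frac{2 o}{Y + 4 Y^{2}}$)
$\left(-8\right) 2 g{\left(0,2 \right)} = \left(-8\right) 2 \cdot 2 \cdot 0 \cdot \frac{1}{2} \frac{1}{1 + 4 \cdot 2} = - 16 \cdot 2 \cdot 0 \cdot \frac{1}{2} \frac{1}{1 + 8} = - 16 \cdot 2 \cdot 0 \cdot \frac{1}{2} \cdot \frac{1}{9} = \left(-16\right) 0 = 0$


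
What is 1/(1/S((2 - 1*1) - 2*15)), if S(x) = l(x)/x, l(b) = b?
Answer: 1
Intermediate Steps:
S(x) = 1 (S(x) = x/x = 1)
1/(1/S((2 - 1*1) - 2*15)) = 1/(1/1) = 1/1 = 1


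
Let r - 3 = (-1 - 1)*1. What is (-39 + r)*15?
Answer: -570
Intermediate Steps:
r = 1 (r = 3 + (-1 - 1)*1 = 3 - 2*1 = 3 - 2 = 1)
(-39 + r)*15 = (-39 + 1)*15 = -38*15 = -570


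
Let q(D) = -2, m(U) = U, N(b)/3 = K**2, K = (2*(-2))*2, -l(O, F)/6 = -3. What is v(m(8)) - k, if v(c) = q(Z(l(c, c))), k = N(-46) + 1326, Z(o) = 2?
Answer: -1520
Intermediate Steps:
l(O, F) = 18 (l(O, F) = -6*(-3) = 18)
K = -8 (K = -4*2 = -8)
N(b) = 192 (N(b) = 3*(-8)**2 = 3*64 = 192)
k = 1518 (k = 192 + 1326 = 1518)
v(c) = -2
v(m(8)) - k = -2 - 1*1518 = -2 - 1518 = -1520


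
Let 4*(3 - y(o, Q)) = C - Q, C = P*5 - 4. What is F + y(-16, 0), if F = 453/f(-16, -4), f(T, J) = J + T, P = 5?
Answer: -249/10 ≈ -24.900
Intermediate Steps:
F = -453/20 (F = 453/(-4 - 16) = 453/(-20) = 453*(-1/20) = -453/20 ≈ -22.650)
C = 21 (C = 5*5 - 4 = 25 - 4 = 21)
y(o, Q) = -9/4 + Q/4 (y(o, Q) = 3 - (21 - Q)/4 = 3 + (-21/4 + Q/4) = -9/4 + Q/4)
F + y(-16, 0) = -453/20 + (-9/4 + (¼)*0) = -453/20 + (-9/4 + 0) = -453/20 - 9/4 = -249/10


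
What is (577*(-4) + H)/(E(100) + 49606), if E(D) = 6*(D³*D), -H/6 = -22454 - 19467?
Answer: 124609/300024803 ≈ 0.00041533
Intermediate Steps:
H = 251526 (H = -6*(-22454 - 19467) = -6*(-41921) = 251526)
E(D) = 6*D⁴
(577*(-4) + H)/(E(100) + 49606) = (577*(-4) + 251526)/(6*100⁴ + 49606) = (-2308 + 251526)/(6*100000000 + 49606) = 249218/(600000000 + 49606) = 249218/600049606 = 249218*(1/600049606) = 124609/300024803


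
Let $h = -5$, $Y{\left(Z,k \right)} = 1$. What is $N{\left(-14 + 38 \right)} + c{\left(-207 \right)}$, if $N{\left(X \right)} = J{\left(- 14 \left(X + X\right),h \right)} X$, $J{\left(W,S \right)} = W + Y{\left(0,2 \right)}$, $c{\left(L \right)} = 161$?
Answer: $-15943$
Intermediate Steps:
$J{\left(W,S \right)} = 1 + W$ ($J{\left(W,S \right)} = W + 1 = 1 + W$)
$N{\left(X \right)} = X \left(1 - 28 X\right)$ ($N{\left(X \right)} = \left(1 - 14 \left(X + X\right)\right) X = \left(1 - 14 \cdot 2 X\right) X = \left(1 - 28 X\right) X = X \left(1 - 28 X\right)$)
$N{\left(-14 + 38 \right)} + c{\left(-207 \right)} = \left(-14 + 38\right) \left(1 - 28 \left(-14 + 38\right)\right) + 161 = 24 \left(1 - 672\right) + 161 = 24 \left(-671\right) + 161 = -16104 + 161 = -15943$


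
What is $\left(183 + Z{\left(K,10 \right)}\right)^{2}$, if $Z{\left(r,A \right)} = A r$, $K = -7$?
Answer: $12769$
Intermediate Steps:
$\left(183 + Z{\left(K,10 \right)}\right)^{2} = \left(183 + 10 \left(-7\right)\right)^{2} = \left(183 - 70\right)^{2} = 113^{2} = 12769$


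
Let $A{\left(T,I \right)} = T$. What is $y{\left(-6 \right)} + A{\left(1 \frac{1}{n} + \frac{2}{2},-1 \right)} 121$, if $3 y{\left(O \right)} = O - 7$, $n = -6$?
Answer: $\frac{193}{2} \approx 96.5$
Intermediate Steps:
$y{\left(O \right)} = - \frac{7}{3} + \frac{O}{3}$ ($y{\left(O \right)} = \frac{O - 7}{3} = \frac{-7 + O}{3} = - \frac{7}{3} + \frac{O}{3}$)
$y{\left(-6 \right)} + A{\left(1 \frac{1}{n} + \frac{2}{2},-1 \right)} 121 = \left(- \frac{7}{3} + \frac{1}{3} \left(-6\right)\right) + \left(1 \frac{1}{-6} + \frac{2}{2}\right) 121 = \left(- \frac{7}{3} - 2\right) + \left(1 \left(- \frac{1}{6}\right) + 2 \cdot \frac{1}{2}\right) 121 = - \frac{13}{3} + \left(- \frac{1}{6} + 1\right) 121 = - \frac{13}{3} + \frac{5}{6} \cdot 121 = - \frac{13}{3} + \frac{605}{6} = \frac{193}{2}$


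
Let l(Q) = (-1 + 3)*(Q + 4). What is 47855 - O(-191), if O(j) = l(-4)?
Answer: 47855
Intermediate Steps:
l(Q) = 8 + 2*Q (l(Q) = 2*(4 + Q) = 8 + 2*Q)
O(j) = 0 (O(j) = 8 + 2*(-4) = 8 - 8 = 0)
47855 - O(-191) = 47855 - 1*0 = 47855 + 0 = 47855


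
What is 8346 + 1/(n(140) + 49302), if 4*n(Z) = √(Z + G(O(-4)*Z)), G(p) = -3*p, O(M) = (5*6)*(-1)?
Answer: 81146035233534/9722745631 - 14*√65/9722745631 ≈ 8346.0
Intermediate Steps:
O(M) = -30 (O(M) = 30*(-1) = -30)
n(Z) = √91*√Z/4 (n(Z) = √(Z - (-90)*Z)/4 = √(Z + 90*Z)/4 = √(91*Z)/4 = (√91*√Z)/4 = √91*√Z/4)
8346 + 1/(n(140) + 49302) = 8346 + 1/(√91*√140/4 + 49302) = 8346 + 1/(√91*(2*√35)/4 + 49302) = 8346 + 1/(7*√65/2 + 49302) = 8346 + 1/(49302 + 7*√65/2)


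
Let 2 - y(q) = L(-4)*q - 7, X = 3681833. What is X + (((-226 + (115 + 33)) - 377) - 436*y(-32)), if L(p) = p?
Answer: 3733262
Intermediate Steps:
y(q) = 9 + 4*q (y(q) = 2 - (-4*q - 7) = 2 - (-7 - 4*q) = 2 + (7 + 4*q) = 9 + 4*q)
X + (((-226 + (115 + 33)) - 377) - 436*y(-32)) = 3681833 + (((-226 + (115 + 33)) - 377) - 436*(9 + 4*(-32))) = 3681833 + (((-226 + 148) - 377) - 436*(9 - 128)) = 3681833 + ((-78 - 377) - 436*(-119)) = 3681833 + (-455 + 51884) = 3681833 + 51429 = 3733262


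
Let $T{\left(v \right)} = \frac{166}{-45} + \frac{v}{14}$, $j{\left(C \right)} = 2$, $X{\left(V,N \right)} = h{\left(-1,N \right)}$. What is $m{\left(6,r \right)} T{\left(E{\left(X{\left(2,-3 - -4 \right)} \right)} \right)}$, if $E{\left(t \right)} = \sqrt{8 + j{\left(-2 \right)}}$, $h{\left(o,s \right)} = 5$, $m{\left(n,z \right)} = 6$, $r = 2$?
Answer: $- \frac{332}{15} + \frac{3 \sqrt{10}}{7} \approx -20.778$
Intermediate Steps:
$X{\left(V,N \right)} = 5$
$E{\left(t \right)} = \sqrt{10}$ ($E{\left(t \right)} = \sqrt{8 + 2} = \sqrt{10}$)
$T{\left(v \right)} = - \frac{166}{45} + \frac{v}{14}$ ($T{\left(v \right)} = 166 \left(- \frac{1}{45}\right) + v \frac{1}{14} = - \frac{166}{45} + \frac{v}{14}$)
$m{\left(6,r \right)} T{\left(E{\left(X{\left(2,-3 - -4 \right)} \right)} \right)} = 6 \left(- \frac{166}{45} + \frac{\sqrt{10}}{14}\right) = - \frac{332}{15} + \frac{3 \sqrt{10}}{7}$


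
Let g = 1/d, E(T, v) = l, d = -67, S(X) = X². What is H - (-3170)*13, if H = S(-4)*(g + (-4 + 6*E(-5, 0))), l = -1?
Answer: 2750334/67 ≈ 41050.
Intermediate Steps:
E(T, v) = -1
g = -1/67 (g = 1/(-67) = -1/67 ≈ -0.014925)
H = -10736/67 (H = (-4)²*(-1/67 + (-4 + 6*(-1))) = 16*(-1/67 + (-4 - 6)) = 16*(-1/67 - 10) = 16*(-671/67) = -10736/67 ≈ -160.24)
H - (-3170)*13 = -10736/67 - (-3170)*13 = -10736/67 - 1*(-41210) = -10736/67 + 41210 = 2750334/67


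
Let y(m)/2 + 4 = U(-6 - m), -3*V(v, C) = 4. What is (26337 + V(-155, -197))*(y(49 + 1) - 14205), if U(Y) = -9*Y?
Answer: -1043287435/3 ≈ -3.4776e+8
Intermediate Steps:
V(v, C) = -4/3 (V(v, C) = -⅓*4 = -4/3)
y(m) = 100 + 18*m (y(m) = -8 + 2*(-9*(-6 - m)) = -8 + 2*(54 + 9*m) = -8 + (108 + 18*m) = 100 + 18*m)
(26337 + V(-155, -197))*(y(49 + 1) - 14205) = (26337 - 4/3)*((100 + 18*(49 + 1)) - 14205) = 79007*((100 + 18*50) - 14205)/3 = 79007*((100 + 900) - 14205)/3 = 79007*(1000 - 14205)/3 = (79007/3)*(-13205) = -1043287435/3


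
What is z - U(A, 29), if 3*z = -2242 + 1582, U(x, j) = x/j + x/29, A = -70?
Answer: -6240/29 ≈ -215.17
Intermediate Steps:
U(x, j) = x/29 + x/j (U(x, j) = x/j + x*(1/29) = x/j + x/29 = x/29 + x/j)
z = -220 (z = (-2242 + 1582)/3 = (1/3)*(-660) = -220)
z - U(A, 29) = -220 - ((1/29)*(-70) - 70/29) = -220 - (-70/29 - 70*1/29) = -220 - (-70/29 - 70/29) = -220 - 1*(-140/29) = -220 + 140/29 = -6240/29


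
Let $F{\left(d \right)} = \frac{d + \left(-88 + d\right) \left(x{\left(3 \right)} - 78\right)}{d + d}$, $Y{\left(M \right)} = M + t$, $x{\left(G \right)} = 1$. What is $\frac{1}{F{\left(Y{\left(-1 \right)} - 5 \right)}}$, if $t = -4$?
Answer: $- \frac{5}{1884} \approx -0.0026539$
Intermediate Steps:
$Y{\left(M \right)} = -4 + M$ ($Y{\left(M \right)} = M - 4 = -4 + M$)
$F{\left(d \right)} = \frac{6776 - 76 d}{2 d}$ ($F{\left(d \right)} = \frac{d + \left(-88 + d\right) \left(1 - 78\right)}{d + d} = \frac{d + \left(-88 + d\right) \left(-77\right)}{2 d} = \left(d - \left(-6776 + 77 d\right)\right) \frac{1}{2 d} = \left(6776 - 76 d\right) \frac{1}{2 d} = \frac{6776 - 76 d}{2 d}$)
$\frac{1}{F{\left(Y{\left(-1 \right)} - 5 \right)}} = \frac{1}{-38 + \frac{3388}{\left(-4 - 1\right) - 5}} = \frac{1}{-38 + \frac{3388}{-5 - 5}} = \frac{1}{-38 + \frac{3388}{-10}} = \frac{1}{-38 + 3388 \left(- \frac{1}{10}\right)} = \frac{1}{-38 - \frac{1694}{5}} = \frac{1}{- \frac{1884}{5}} = - \frac{5}{1884}$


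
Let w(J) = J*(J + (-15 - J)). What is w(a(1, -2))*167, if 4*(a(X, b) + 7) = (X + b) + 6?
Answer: 57615/4 ≈ 14404.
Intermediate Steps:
a(X, b) = -11/2 + X/4 + b/4 (a(X, b) = -7 + ((X + b) + 6)/4 = -7 + (6 + X + b)/4 = -7 + (3/2 + X/4 + b/4) = -11/2 + X/4 + b/4)
w(J) = -15*J (w(J) = J*(-15) = -15*J)
w(a(1, -2))*167 = -15*(-11/2 + (¼)*1 + (¼)*(-2))*167 = -15*(-11/2 + ¼ - ½)*167 = -15*(-23/4)*167 = (345/4)*167 = 57615/4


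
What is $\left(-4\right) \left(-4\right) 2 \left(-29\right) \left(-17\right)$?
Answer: $15776$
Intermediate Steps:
$\left(-4\right) \left(-4\right) 2 \left(-29\right) \left(-17\right) = 16 \cdot 2 \left(-29\right) \left(-17\right) = 32 \left(-29\right) \left(-17\right) = \left(-928\right) \left(-17\right) = 15776$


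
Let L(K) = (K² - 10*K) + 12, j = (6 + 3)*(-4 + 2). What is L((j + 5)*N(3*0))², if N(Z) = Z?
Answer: 144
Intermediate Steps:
j = -18 (j = 9*(-2) = -18)
L(K) = 12 + K² - 10*K
L((j + 5)*N(3*0))² = (12 + ((-18 + 5)*(3*0))² - 10*(-18 + 5)*3*0)² = (12 + (-13*0)² - (-130)*0)² = (12 + 0² - 10*0)² = (12 + 0 + 0)² = 12² = 144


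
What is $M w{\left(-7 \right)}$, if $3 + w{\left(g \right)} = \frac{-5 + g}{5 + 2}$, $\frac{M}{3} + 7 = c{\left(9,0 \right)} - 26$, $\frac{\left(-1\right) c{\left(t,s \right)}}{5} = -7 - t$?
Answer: $- \frac{4653}{7} \approx -664.71$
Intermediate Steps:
$c{\left(t,s \right)} = 35 + 5 t$ ($c{\left(t,s \right)} = - 5 \left(-7 - t\right) = 35 + 5 t$)
$M = 141$ ($M = -21 + 3 \left(\left(35 + 5 \cdot 9\right) - 26\right) = -21 + 3 \left(\left(35 + 45\right) - 26\right) = -21 + 3 \left(80 - 26\right) = -21 + 3 \cdot 54 = -21 + 162 = 141$)
$w{\left(g \right)} = - \frac{26}{7} + \frac{g}{7}$ ($w{\left(g \right)} = -3 + \frac{-5 + g}{5 + 2} = -3 + \frac{-5 + g}{7} = -3 + \left(-5 + g\right) \frac{1}{7} = -3 + \left(- \frac{5}{7} + \frac{g}{7}\right) = - \frac{26}{7} + \frac{g}{7}$)
$M w{\left(-7 \right)} = 141 \left(- \frac{26}{7} + \frac{1}{7} \left(-7\right)\right) = 141 \left(- \frac{26}{7} - 1\right) = 141 \left(- \frac{33}{7}\right) = - \frac{4653}{7}$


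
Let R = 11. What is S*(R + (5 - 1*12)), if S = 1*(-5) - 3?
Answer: -32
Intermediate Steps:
S = -8 (S = -5 - 3 = -8)
S*(R + (5 - 1*12)) = -8*(11 + (5 - 1*12)) = -8*(11 + (5 - 12)) = -8*(11 - 7) = -8*4 = -32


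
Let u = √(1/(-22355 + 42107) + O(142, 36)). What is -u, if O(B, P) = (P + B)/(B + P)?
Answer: -√97540314/9876 ≈ -1.0000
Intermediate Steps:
O(B, P) = 1 (O(B, P) = (B + P)/(B + P) = 1)
u = √97540314/9876 (u = √(1/(-22355 + 42107) + 1) = √(1/19752 + 1) = √(19753/19752) = √97540314/9876 ≈ 1.0000)
-u = -√97540314/9876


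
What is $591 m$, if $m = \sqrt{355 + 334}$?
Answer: $591 \sqrt{689} \approx 15513.0$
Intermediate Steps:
$m = \sqrt{689} \approx 26.249$
$591 m = 591 \sqrt{689}$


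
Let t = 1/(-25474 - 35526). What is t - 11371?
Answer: -693631001/61000 ≈ -11371.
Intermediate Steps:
t = -1/61000 (t = 1/(-61000) = -1/61000 ≈ -1.6393e-5)
t - 11371 = -1/61000 - 11371 = -693631001/61000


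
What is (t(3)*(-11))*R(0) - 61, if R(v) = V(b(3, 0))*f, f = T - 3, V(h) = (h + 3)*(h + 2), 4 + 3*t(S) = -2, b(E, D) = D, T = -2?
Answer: -721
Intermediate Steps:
t(S) = -2 (t(S) = -4/3 + (⅓)*(-2) = -4/3 - ⅔ = -2)
V(h) = (2 + h)*(3 + h) (V(h) = (3 + h)*(2 + h) = (2 + h)*(3 + h))
f = -5 (f = -2 - 3 = -5)
R(v) = -30 (R(v) = (6 + 0² + 5*0)*(-5) = (6 + 0 + 0)*(-5) = 6*(-5) = -30)
(t(3)*(-11))*R(0) - 61 = -2*(-11)*(-30) - 61 = 22*(-30) - 61 = -660 - 61 = -721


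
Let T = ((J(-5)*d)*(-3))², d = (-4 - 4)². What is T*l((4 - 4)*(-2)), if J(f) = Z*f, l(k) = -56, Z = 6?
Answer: -1857945600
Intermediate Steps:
J(f) = 6*f
d = 64 (d = (-8)² = 64)
T = 33177600 (T = (((6*(-5))*64)*(-3))² = (-30*64*(-3))² = (-1920*(-3))² = 5760² = 33177600)
T*l((4 - 4)*(-2)) = 33177600*(-56) = -1857945600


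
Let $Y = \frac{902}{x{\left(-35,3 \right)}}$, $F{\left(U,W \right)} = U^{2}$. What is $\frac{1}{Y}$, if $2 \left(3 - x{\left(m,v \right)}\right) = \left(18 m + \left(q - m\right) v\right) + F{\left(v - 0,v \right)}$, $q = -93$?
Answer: $\frac{801}{1804} \approx 0.44401$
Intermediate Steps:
$x{\left(m,v \right)} = 3 - 9 m - \frac{v^{2}}{2} - \frac{v \left(-93 - m\right)}{2}$ ($x{\left(m,v \right)} = 3 - \frac{\left(18 m + \left(-93 - m\right) v\right) + \left(v - 0\right)^{2}}{2} = 3 - \frac{\left(18 m + v \left(-93 - m\right)\right) + \left(v + 0\right)^{2}}{2} = 3 - \frac{\left(18 m + v \left(-93 - m\right)\right) + v^{2}}{2} = 3 - \frac{v^{2} + 18 m + v \left(-93 - m\right)}{2} = 3 - \left(\frac{v^{2}}{2} + 9 m + \frac{v \left(-93 - m\right)}{2}\right) = 3 - 9 m - \frac{v^{2}}{2} - \frac{v \left(-93 - m\right)}{2}$)
$Y = \frac{1804}{801}$ ($Y = \frac{902}{3 - -315 - \frac{3^{2}}{2} + \frac{93}{2} \cdot 3 + \frac{1}{2} \left(-35\right) 3} = \frac{902}{3 + 315 - \frac{9}{2} + \frac{279}{2} - \frac{105}{2}} = \frac{902}{\frac{801}{2}} = 902 \cdot \frac{2}{801} = \frac{1804}{801} \approx 2.2522$)
$\frac{1}{Y} = \frac{1}{\frac{1804}{801}} = \frac{801}{1804}$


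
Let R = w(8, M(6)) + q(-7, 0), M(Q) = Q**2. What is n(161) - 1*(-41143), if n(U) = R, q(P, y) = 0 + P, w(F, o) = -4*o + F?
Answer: 41000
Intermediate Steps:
w(F, o) = F - 4*o
q(P, y) = P
R = -143 (R = (8 - 4*6**2) - 7 = (8 - 4*36) - 7 = (8 - 144) - 7 = -136 - 7 = -143)
n(U) = -143
n(161) - 1*(-41143) = -143 - 1*(-41143) = -143 + 41143 = 41000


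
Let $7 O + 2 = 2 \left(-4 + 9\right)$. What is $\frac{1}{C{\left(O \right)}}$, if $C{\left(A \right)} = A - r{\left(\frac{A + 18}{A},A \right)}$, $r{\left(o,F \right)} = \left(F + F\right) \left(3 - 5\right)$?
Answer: $\frac{7}{40} \approx 0.175$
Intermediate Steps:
$r{\left(o,F \right)} = - 4 F$ ($r{\left(o,F \right)} = 2 F \left(-2\right) = - 4 F$)
$O = \frac{8}{7}$ ($O = - \frac{2}{7} + \frac{2 \left(-4 + 9\right)}{7} = - \frac{2}{7} + \frac{2 \cdot 5}{7} = - \frac{2}{7} + \frac{1}{7} \cdot 10 = - \frac{2}{7} + \frac{10}{7} = \frac{8}{7} \approx 1.1429$)
$C{\left(A \right)} = 5 A$ ($C{\left(A \right)} = A - - 4 A = A + 4 A = 5 A$)
$\frac{1}{C{\left(O \right)}} = \frac{1}{5 \cdot \frac{8}{7}} = \frac{1}{\frac{40}{7}} = \frac{7}{40}$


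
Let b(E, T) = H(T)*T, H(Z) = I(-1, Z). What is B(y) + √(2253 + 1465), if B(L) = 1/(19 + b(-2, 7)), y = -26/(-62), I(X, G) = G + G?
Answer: 1/117 + 13*√22 ≈ 60.984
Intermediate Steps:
I(X, G) = 2*G
H(Z) = 2*Z
b(E, T) = 2*T² (b(E, T) = (2*T)*T = 2*T²)
y = 13/31 (y = -26*(-1/62) = 13/31 ≈ 0.41935)
B(L) = 1/117 (B(L) = 1/(19 + 2*7²) = 1/(19 + 2*49) = 1/(19 + 98) = 1/117)
B(y) + √(2253 + 1465) = 1/117 + √(2253 + 1465) = 1/117 + √3718 = 1/117 + 13*√22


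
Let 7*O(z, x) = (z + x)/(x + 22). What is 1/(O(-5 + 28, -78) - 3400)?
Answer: -392/1332745 ≈ -0.00029413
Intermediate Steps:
O(z, x) = (x + z)/(7*(22 + x)) (O(z, x) = ((z + x)/(x + 22))/7 = ((x + z)/(22 + x))/7 = (x + z)/(7*(22 + x)))
1/(O(-5 + 28, -78) - 3400) = 1/((-78 + (-5 + 28))/(7*(22 - 78)) - 3400) = 1/((⅐)*(-78 + 23)/(-56) - 3400) = 1/((⅐)*(-1/56)*(-55) - 3400) = 1/(55/392 - 3400) = 1/(-1332745/392) = -392/1332745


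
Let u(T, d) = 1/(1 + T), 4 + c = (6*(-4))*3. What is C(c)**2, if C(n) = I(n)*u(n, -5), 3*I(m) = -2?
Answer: 4/50625 ≈ 7.9012e-5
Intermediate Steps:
c = -76 (c = -4 + (6*(-4))*3 = -4 - 24*3 = -4 - 72 = -76)
I(m) = -2/3 (I(m) = (1/3)*(-2) = -2/3)
C(n) = -2/(3*(1 + n))
C(c)**2 = (-2/(3 + 3*(-76)))**2 = (-2/(3 - 228))**2 = (-2/(-225))**2 = (-2*(-1/225))**2 = (2/225)**2 = 4/50625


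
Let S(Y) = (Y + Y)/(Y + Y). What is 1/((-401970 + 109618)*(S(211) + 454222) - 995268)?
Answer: -1/132793997764 ≈ -7.5305e-12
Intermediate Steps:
S(Y) = 1 (S(Y) = (2*Y)/((2*Y)) = (2*Y)*(1/(2*Y)) = 1)
1/((-401970 + 109618)*(S(211) + 454222) - 995268) = 1/((-401970 + 109618)*(1 + 454222) - 995268) = 1/(-292352*454223 - 995268) = 1/(-132793002496 - 995268) = 1/(-132793997764) = -1/132793997764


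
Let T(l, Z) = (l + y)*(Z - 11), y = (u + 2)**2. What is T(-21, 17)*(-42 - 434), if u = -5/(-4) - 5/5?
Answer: 91035/2 ≈ 45518.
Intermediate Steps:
u = 1/4 (u = -5*(-1/4) - 5*1/5 = 5/4 - 1 = 1/4 ≈ 0.25000)
y = 81/16 (y = (1/4 + 2)**2 = (9/4)**2 = 81/16 ≈ 5.0625)
T(l, Z) = (-11 + Z)*(81/16 + l) (T(l, Z) = (l + 81/16)*(Z - 11) = (81/16 + l)*(-11 + Z) = (-11 + Z)*(81/16 + l))
T(-21, 17)*(-42 - 434) = (-891/16 - 11*(-21) + (81/16)*17 + 17*(-21))*(-42 - 434) = (-891/16 + 231 + 1377/16 - 357)*(-476) = -765/8*(-476) = 91035/2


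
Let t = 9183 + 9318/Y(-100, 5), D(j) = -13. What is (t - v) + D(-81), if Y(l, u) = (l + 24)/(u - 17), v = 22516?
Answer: -225620/19 ≈ -11875.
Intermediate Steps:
Y(l, u) = (24 + l)/(-17 + u)
t = 202431/19 (t = 9183 + 9318/(((24 - 100)/(-17 + 5))) = 9183 + 9318/((-76/(-12))) = 9183 + 9318/((-1/12*(-76))) = 9183 + 9318/(19/3) = 9183 + 9318*(3/19) = 9183 + 27954/19 = 202431/19 ≈ 10654.)
(t - v) + D(-81) = (202431/19 - 1*22516) - 13 = (202431/19 - 22516) - 13 = -225373/19 - 13 = -225620/19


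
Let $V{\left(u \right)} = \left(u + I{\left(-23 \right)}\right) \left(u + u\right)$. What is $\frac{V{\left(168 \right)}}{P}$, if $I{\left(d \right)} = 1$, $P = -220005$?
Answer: $- \frac{18928}{73335} \approx -0.2581$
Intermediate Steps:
$V{\left(u \right)} = 2 u \left(1 + u\right)$ ($V{\left(u \right)} = \left(u + 1\right) \left(u + u\right) = \left(1 + u\right) 2 u = 2 u \left(1 + u\right)$)
$\frac{V{\left(168 \right)}}{P} = \frac{2 \cdot 168 \left(1 + 168\right)}{-220005} = 2 \cdot 168 \cdot 169 \left(- \frac{1}{220005}\right) = 56784 \left(- \frac{1}{220005}\right) = - \frac{18928}{73335}$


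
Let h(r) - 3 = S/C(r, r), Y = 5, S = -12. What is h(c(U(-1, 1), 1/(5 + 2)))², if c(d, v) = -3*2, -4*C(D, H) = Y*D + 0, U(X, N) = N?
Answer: 49/25 ≈ 1.9600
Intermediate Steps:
C(D, H) = -5*D/4 (C(D, H) = -(5*D + 0)/4 = -5*D/4)
c(d, v) = -6
h(r) = 3 + 48/(5*r) (h(r) = 3 - 12*(-4/(5*r)) = 3 - (-48)/(5*r) = 3 + 48/(5*r))
h(c(U(-1, 1), 1/(5 + 2)))² = (3 + (48/5)/(-6))² = (3 + (48/5)*(-⅙))² = (3 - 8/5)² = (7/5)² = 49/25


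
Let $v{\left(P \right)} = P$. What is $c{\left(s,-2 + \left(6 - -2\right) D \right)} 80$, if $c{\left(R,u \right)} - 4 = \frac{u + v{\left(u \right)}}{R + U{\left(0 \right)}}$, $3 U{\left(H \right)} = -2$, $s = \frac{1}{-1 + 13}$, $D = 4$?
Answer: $- \frac{55360}{7} \approx -7908.6$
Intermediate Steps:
$s = \frac{1}{12} \approx 0.083333$
$U{\left(H \right)} = - \frac{2}{3}$ ($U{\left(H \right)} = \frac{1}{3} \left(-2\right) = - \frac{2}{3}$)
$c{\left(R,u \right)} = 4 + \frac{2 u}{- \frac{2}{3} + R}$ ($c{\left(R,u \right)} = 4 + \frac{u + u}{R - \frac{2}{3}} = 4 + \frac{2 u}{- \frac{2}{3} + R}$)
$c{\left(s,-2 + \left(6 - -2\right) D \right)} 80 = \frac{2 \left(-4 + 3 \left(-2 + \left(6 - -2\right) 4\right) + 6 \cdot \frac{1}{12}\right)}{-2 + 3 \cdot \frac{1}{12}} \cdot 80 = \frac{2 \left(-4 + 3 \left(-2 + \left(6 + 2\right) 4\right) + \frac{1}{2}\right)}{-2 + \frac{1}{4}} \cdot 80 = \frac{2 \left(-4 + 3 \left(-2 + 8 \cdot 4\right) + \frac{1}{2}\right)}{- \frac{7}{4}} \cdot 80 = 2 \left(- \frac{4}{7}\right) \left(-4 + 3 \left(-2 + 32\right) + \frac{1}{2}\right) 80 = 2 \left(- \frac{4}{7}\right) \left(-4 + 3 \cdot 30 + \frac{1}{2}\right) 80 = 2 \left(- \frac{4}{7}\right) \left(-4 + 90 + \frac{1}{2}\right) 80 = 2 \left(- \frac{4}{7}\right) \frac{173}{2} \cdot 80 = \left(- \frac{692}{7}\right) 80 = - \frac{55360}{7}$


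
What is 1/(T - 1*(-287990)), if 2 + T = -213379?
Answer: 1/74609 ≈ 1.3403e-5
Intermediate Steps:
T = -213381 (T = -2 - 213379 = -213381)
1/(T - 1*(-287990)) = 1/(-213381 - 1*(-287990)) = 1/(-213381 + 287990) = 1/74609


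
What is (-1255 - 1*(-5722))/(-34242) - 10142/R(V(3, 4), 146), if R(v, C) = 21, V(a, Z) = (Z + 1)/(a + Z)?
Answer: -115792057/239694 ≈ -483.08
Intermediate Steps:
V(a, Z) = (1 + Z)/(Z + a)
(-1255 - 1*(-5722))/(-34242) - 10142/R(V(3, 4), 146) = (-1255 - 1*(-5722))/(-34242) - 10142/21 = (-1255 + 5722)*(-1/34242) - 10142*1/21 = 4467*(-1/34242) - 10142/21 = -1489/11414 - 10142/21 = -115792057/239694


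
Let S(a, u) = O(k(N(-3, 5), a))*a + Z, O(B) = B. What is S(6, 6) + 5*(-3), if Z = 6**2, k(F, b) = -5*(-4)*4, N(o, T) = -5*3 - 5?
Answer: 501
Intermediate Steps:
N(o, T) = -20 (N(o, T) = -15 - 5 = -20)
k(F, b) = 80 (k(F, b) = 20*4 = 80)
Z = 36
S(a, u) = 36 + 80*a (S(a, u) = 80*a + 36 = 36 + 80*a)
S(6, 6) + 5*(-3) = (36 + 80*6) + 5*(-3) = (36 + 480) - 15 = 516 - 15 = 501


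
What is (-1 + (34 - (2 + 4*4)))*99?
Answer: 1485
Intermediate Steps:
(-1 + (34 - (2 + 4*4)))*99 = (-1 + (34 - (2 + 16)))*99 = (-1 + (34 - 1*18))*99 = (-1 + (34 - 18))*99 = (-1 + 16)*99 = 15*99 = 1485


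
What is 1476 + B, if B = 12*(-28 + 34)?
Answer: 1548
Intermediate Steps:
B = 72 (B = 12*6 = 72)
1476 + B = 1476 + 72 = 1548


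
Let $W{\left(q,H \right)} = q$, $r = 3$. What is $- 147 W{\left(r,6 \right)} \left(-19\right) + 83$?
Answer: $8462$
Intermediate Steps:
$- 147 W{\left(r,6 \right)} \left(-19\right) + 83 = - 147 \cdot 3 \left(-19\right) + 83 = \left(-147\right) \left(-57\right) + 83 = 8379 + 83 = 8462$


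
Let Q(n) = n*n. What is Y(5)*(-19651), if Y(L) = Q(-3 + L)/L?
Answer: -78604/5 ≈ -15721.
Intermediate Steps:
Q(n) = n**2
Y(L) = (-3 + L)**2/L
Y(5)*(-19651) = ((-3 + 5)**2/5)*(-19651) = ((1/5)*2**2)*(-19651) = ((1/5)*4)*(-19651) = (4/5)*(-19651) = -78604/5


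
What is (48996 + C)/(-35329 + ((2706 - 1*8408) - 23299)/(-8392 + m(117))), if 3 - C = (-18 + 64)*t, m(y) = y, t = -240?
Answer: -70974675/41759782 ≈ -1.6996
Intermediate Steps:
C = 11043 (C = 3 - (-18 + 64)*(-240) = 3 - 46*(-240) = 3 - 1*(-11040) = 3 + 11040 = 11043)
(48996 + C)/(-35329 + ((2706 - 1*8408) - 23299)/(-8392 + m(117))) = (48996 + 11043)/(-35329 + ((2706 - 1*8408) - 23299)/(-8392 + 117)) = 60039/(-35329 + ((2706 - 8408) - 23299)/(-8275)) = 60039/(-35329 + (-5702 - 23299)*(-1/8275)) = 60039/(-35329 - 29001*(-1/8275)) = 60039/(-35329 + 29001/8275) = 60039/(-292318474/8275) = 60039*(-8275/292318474) = -70974675/41759782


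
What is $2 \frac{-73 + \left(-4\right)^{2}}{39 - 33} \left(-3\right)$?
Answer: $57$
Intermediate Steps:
$2 \frac{-73 + \left(-4\right)^{2}}{39 - 33} \left(-3\right) = 2 \frac{-73 + 16}{6} \left(-3\right) = 2 \left(\left(-57\right) \frac{1}{6}\right) \left(-3\right) = 2 \left(- \frac{19}{2}\right) \left(-3\right) = \left(-19\right) \left(-3\right) = 57$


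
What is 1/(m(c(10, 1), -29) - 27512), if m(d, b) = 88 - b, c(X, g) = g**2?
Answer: -1/27395 ≈ -3.6503e-5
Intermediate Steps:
1/(m(c(10, 1), -29) - 27512) = 1/((88 - 1*(-29)) - 27512) = 1/((88 + 29) - 27512) = 1/(117 - 27512) = 1/(-27395) = -1/27395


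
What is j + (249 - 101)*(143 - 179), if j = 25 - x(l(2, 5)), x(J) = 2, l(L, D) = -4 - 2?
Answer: -5305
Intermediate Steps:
l(L, D) = -6
j = 23 (j = 25 - 1*2 = 25 - 2 = 23)
j + (249 - 101)*(143 - 179) = 23 + (249 - 101)*(143 - 179) = 23 + 148*(-36) = 23 - 5328 = -5305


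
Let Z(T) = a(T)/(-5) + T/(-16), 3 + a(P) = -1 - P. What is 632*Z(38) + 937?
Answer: 23724/5 ≈ 4744.8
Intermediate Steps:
a(P) = -4 - P (a(P) = -3 + (-1 - P) = -4 - P)
Z(T) = ⅘ + 11*T/80 (Z(T) = (-4 - T)/(-5) + T/(-16) = (-4 - T)*(-⅕) + T*(-1/16) = (⅘ + T/5) - T/16 = ⅘ + 11*T/80)
632*Z(38) + 937 = 632*(⅘ + (11/80)*38) + 937 = 632*(⅘ + 209/40) + 937 = 632*(241/40) + 937 = 19039/5 + 937 = 23724/5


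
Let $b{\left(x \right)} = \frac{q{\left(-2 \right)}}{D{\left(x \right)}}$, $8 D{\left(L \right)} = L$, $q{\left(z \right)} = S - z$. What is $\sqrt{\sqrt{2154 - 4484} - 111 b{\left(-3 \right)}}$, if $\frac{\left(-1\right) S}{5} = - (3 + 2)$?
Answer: $\sqrt{7992 + i \sqrt{2330}} \approx 89.398 + 0.27 i$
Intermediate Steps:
$S = 25$ ($S = - 5 \left(- (3 + 2)\right) = - 5 \left(\left(-1\right) 5\right) = \left(-5\right) \left(-5\right) = 25$)
$q{\left(z \right)} = 25 - z$
$D{\left(L \right)} = \frac{L}{8}$
$b{\left(x \right)} = \frac{216}{x}$ ($b{\left(x \right)} = \frac{25 - -2}{\frac{1}{8} x} = \left(25 + 2\right) \frac{8}{x} = 27 \frac{8}{x} = \frac{216}{x}$)
$\sqrt{\sqrt{2154 - 4484} - 111 b{\left(-3 \right)}} = \sqrt{\sqrt{2154 - 4484} - 111 \frac{216}{-3}} = \sqrt{\sqrt{-2330} - 111 \cdot 216 \left(- \frac{1}{3}\right)} = \sqrt{i \sqrt{2330} - -7992} = \sqrt{i \sqrt{2330} + 7992} = \sqrt{7992 + i \sqrt{2330}}$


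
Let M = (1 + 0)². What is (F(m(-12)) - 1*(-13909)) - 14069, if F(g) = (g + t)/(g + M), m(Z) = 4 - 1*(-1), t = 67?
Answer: -148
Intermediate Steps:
M = 1 (M = 1² = 1)
m(Z) = 5 (m(Z) = 4 + 1 = 5)
F(g) = (67 + g)/(1 + g) (F(g) = (g + 67)/(g + 1) = (67 + g)/(1 + g))
(F(m(-12)) - 1*(-13909)) - 14069 = ((67 + 5)/(1 + 5) - 1*(-13909)) - 14069 = (72/6 + 13909) - 14069 = ((⅙)*72 + 13909) - 14069 = (12 + 13909) - 14069 = 13921 - 14069 = -148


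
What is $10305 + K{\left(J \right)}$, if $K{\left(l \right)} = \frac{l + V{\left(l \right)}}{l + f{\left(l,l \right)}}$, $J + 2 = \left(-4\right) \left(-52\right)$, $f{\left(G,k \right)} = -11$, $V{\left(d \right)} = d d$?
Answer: $\frac{684039}{65} \approx 10524.0$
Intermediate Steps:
$V{\left(d \right)} = d^{2}$
$J = 206$ ($J = -2 - -208 = -2 + 208 = 206$)
$K{\left(l \right)} = \frac{l + l^{2}}{-11 + l}$ ($K{\left(l \right)} = \frac{l + l^{2}}{l - 11} = \frac{l + l^{2}}{-11 + l}$)
$10305 + K{\left(J \right)} = 10305 + \frac{206 \left(1 + 206\right)}{-11 + 206} = 10305 + 206 \cdot \frac{1}{195} \cdot 207 = 10305 + \frac{14214}{65} = \frac{684039}{65}$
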